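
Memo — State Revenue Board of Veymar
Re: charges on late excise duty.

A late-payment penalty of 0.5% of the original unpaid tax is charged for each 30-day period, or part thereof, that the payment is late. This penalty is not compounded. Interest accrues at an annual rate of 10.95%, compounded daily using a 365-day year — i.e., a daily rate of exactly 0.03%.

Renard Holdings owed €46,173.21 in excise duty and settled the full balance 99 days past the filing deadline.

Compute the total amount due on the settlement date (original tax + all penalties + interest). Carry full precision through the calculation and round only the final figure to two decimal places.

€48,488.37

Penalty periods: ⌈99/30⌉ = 4; penalty = 4 × 0.5% × €46,173.21 = €923.46…
Interest: €46,173.21 × ((1 + 0.0003)^99 − 1) = €46,173.21 × 0.03014086… = €1,391.7001…
Total = €46,173.21 + €923.4642 + €1,391.7001… = €48,488.37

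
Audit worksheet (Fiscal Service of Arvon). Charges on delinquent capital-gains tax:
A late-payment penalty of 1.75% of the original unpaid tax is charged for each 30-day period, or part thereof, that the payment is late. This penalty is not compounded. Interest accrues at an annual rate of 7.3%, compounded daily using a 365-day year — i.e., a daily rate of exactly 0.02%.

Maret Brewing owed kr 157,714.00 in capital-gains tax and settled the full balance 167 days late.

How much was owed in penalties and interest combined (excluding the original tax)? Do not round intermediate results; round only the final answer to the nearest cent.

Penalty periods: ⌈167/30⌉ = 6; penalty = 6 × 1.75% × kr 157,714.00 = kr 16,559.97
Interest: kr 157,714.00 × ((1 + 0.0002)^167 − 1) = kr 157,714.00 × 0.03396059… = kr 5,356.0604…
Penalties + interest = kr 16,559.9700 + kr 5,356.0604… = kr 21,916.03

kr 21,916.03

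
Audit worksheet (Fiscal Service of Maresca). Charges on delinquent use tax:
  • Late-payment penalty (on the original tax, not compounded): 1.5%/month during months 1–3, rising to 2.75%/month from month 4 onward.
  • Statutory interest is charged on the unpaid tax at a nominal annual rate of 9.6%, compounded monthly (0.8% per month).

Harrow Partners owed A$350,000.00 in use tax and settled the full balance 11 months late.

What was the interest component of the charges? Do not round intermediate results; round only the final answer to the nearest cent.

A$32,062.05

Interest: A$350,000.00 × ((1 + 0.008)^11 − 1) = A$350,000.00 × 0.0916058… = A$32,062.0464…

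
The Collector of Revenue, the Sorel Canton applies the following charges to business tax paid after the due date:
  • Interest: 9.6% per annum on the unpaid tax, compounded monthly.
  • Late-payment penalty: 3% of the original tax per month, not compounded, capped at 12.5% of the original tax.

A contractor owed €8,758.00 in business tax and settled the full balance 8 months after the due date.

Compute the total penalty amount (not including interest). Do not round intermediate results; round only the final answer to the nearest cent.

Penalty (uncapped): 8 × 3% × €8,758.00 = €2,101.92; cap = 12.5% × €8,758.00 = €1,094.75 → penalty = €1,094.75

€1,094.75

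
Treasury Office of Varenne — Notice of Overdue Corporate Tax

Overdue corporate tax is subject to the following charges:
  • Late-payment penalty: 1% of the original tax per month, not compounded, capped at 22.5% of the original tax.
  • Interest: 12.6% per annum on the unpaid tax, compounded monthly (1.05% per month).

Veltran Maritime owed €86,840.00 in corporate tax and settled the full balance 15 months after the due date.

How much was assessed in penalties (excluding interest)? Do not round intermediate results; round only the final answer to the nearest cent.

Penalty: 15 × 1% × €86,840.00 = €13,026.00 (below the 22.5% cap of €19,539.00)

€13,026.00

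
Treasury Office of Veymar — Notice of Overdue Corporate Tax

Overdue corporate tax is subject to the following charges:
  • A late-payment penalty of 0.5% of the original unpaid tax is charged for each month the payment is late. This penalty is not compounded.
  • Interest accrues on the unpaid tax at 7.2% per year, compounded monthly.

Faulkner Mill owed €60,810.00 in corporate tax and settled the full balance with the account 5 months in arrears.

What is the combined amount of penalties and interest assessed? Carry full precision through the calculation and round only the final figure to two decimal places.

€3,366.57

Late-payment penalty: 5 × 0.5% × €60,810.00 = €1,520.25
Interest (7.2%/yr ÷ 12 = 0.6%/month): €60,810.00 × ((1 + 0.006)^5 − 1) = €1,846.3233…
Penalties + interest = €1,520.2500 + €1,846.3233… = €3,366.57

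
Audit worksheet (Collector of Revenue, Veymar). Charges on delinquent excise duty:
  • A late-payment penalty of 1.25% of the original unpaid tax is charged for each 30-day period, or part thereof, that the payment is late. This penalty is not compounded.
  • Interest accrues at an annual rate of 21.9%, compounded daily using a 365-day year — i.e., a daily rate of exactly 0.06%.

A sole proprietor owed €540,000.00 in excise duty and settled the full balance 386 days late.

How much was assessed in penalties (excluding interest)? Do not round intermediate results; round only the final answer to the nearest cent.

Penalty periods: ⌈386/30⌉ = 13; penalty = 13 × 1.25% × €540,000.00 = €87,750.00

€87,750.00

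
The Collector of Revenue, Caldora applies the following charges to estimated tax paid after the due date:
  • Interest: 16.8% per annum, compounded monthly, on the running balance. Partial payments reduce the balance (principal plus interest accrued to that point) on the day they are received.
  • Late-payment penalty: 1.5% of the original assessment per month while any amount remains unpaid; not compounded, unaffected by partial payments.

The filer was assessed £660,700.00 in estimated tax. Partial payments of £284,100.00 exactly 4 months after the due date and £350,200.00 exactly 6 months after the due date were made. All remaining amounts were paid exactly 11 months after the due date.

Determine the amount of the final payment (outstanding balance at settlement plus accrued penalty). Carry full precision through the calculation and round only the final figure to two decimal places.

£190,344.43

Monthly rate = 16.8% ÷ 12 = 1.4%
Balance at month 4: £660,700.0000 × (1 + 0.014)^4 = £698,483.4604…
After £284,100.00 payment: £698,483.4604… − £284,100.00 = £414,383.4604…
Balance at month 6: £414,383.4604… × (1 + 0.014)^2 = £426,067.4165…
After £350,200.00 payment: £426,067.4165… − £350,200.00 = £75,867.4165…
Balance at month 11: £75,867.4165… × (1 + 0.014)^5 = £81,328.9322…
Penalty: 11 × 1.5% × £660,700.00 = £109,015.50
Final settlement = outstanding balance + penalty = £81,328.9322… + £109,015.50 = £190,344.43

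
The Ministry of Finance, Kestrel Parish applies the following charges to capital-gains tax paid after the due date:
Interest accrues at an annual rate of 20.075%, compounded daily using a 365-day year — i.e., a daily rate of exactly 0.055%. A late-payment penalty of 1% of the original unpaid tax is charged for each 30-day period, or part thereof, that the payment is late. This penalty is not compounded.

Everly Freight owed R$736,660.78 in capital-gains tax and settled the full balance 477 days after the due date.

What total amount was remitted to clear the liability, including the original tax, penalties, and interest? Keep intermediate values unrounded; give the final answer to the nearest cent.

Penalty periods: ⌈477/30⌉ = 16; penalty = 16 × 1% × R$736,660.78 = R$117,865.72…
Interest: R$736,660.78 × ((1 + 0.00055)^477 − 1) = R$736,660.78 × 0.29988771… = R$220,915.5109…
Total = R$736,660.78 + R$117,865.7248 + R$220,915.5109… = R$1,075,442.02

R$1,075,442.02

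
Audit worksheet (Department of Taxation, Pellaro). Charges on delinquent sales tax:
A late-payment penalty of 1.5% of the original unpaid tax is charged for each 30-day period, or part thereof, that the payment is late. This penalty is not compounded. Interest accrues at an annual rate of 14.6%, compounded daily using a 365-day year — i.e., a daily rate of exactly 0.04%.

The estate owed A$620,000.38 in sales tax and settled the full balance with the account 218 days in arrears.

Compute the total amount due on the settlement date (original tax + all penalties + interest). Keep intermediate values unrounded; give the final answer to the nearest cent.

Penalty periods: ⌈218/30⌉ = 8; penalty = 8 × 1.5% × A$620,000.38 = A$74,400.05…
Interest: A$620,000.38 × ((1 + 0.0004)^218 − 1) = A$620,000.38 × 0.09109586… = A$56,479.4660…
Total = A$620,000.38 + A$74,400.0456 + A$56,479.4660… = A$750,879.89

A$750,879.89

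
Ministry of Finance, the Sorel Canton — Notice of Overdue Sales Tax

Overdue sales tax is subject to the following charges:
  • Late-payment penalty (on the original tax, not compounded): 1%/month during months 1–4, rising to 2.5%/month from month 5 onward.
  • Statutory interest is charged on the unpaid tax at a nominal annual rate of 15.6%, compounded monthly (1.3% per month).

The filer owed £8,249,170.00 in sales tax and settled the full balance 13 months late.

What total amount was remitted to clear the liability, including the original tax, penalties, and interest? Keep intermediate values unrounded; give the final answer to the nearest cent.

Penalty, months 1–4: 4 × 1% × £8,249,170.00 = £329,966.80
Penalty, months 5–13: 9 × 2.5% × £8,249,170.00 = £1,856,063.25
Interest: £8,249,170.00 × ((1 + 0.013)^13 − 1) = £8,249,170.00 × 0.1828312… = £1,508,206.0573…
Total = £8,249,170.00 + £2,186,030.0500 + £1,508,206.0573… = £11,943,406.11

£11,943,406.11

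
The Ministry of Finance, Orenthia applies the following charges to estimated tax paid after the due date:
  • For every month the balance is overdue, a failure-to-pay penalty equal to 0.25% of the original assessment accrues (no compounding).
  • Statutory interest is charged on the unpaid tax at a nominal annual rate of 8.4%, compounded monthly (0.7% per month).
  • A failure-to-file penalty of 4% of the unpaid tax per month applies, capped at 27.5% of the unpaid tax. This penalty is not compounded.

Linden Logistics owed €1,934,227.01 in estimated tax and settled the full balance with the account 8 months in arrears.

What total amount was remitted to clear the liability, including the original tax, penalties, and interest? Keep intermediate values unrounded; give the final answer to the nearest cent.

€2,615,831.93

Failure-to-file: 8 × 4% × €1,934,227.01 = €618,952.64…, capped at 27.5% × €1,934,227.01 = €531,912.43…
Failure-to-pay penalty = 0.25% × €1,934,227.01 × 8 mo = €38,684.54…
Interest: €1,934,227.01 × ((1 + 0.007)^8 − 1) = €1,934,227.01 × 0.0573914… = €111,007.9516…
Total = €1,934,227.01 + €570,596.9680… + €111,007.9516… = €2,615,831.93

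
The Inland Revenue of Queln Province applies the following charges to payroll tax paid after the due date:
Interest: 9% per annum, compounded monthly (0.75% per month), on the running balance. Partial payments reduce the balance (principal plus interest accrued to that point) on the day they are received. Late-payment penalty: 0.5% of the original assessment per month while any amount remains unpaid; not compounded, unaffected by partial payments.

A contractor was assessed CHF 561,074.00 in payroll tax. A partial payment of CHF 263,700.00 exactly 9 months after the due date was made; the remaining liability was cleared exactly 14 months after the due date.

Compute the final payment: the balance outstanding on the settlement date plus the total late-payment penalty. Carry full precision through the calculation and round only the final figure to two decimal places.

Balance at month 9: CHF 561,074.0000 × (1 + 0.0075)^9 = CHF 600,102.7783…
After CHF 263,700.00 payment: CHF 600,102.7783… − CHF 263,700.00 = CHF 336,402.7783…
Balance at month 14: CHF 336,402.7783… × (1 + 0.0075)^5 = CHF 349,208.5336…
Penalty: 14 × 0.5% × CHF 561,074.00 = CHF 39,275.18
Final settlement = outstanding balance + penalty = CHF 349,208.5336… + CHF 39,275.18 = CHF 388,483.71

CHF 388,483.71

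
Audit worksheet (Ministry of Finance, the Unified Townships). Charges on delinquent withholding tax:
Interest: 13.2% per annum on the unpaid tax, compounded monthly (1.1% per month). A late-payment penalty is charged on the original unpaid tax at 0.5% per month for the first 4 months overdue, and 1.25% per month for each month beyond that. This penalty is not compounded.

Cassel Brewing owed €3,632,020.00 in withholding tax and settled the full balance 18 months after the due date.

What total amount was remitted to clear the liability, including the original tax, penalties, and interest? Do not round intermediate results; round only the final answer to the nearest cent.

€5,130,756.02

Penalty, months 1–4: 4 × 0.5% × €3,632,020.00 = €72,640.40
Penalty, months 5–18: 14 × 1.25% × €3,632,020.00 = €635,603.50
Interest: €3,632,020.00 × ((1 + 0.011)^18 − 1) = €3,632,020.00 × 0.2176453… = €790,492.1220…
Total = €3,632,020.00 + €708,243.9000 + €790,492.1220… = €5,130,756.02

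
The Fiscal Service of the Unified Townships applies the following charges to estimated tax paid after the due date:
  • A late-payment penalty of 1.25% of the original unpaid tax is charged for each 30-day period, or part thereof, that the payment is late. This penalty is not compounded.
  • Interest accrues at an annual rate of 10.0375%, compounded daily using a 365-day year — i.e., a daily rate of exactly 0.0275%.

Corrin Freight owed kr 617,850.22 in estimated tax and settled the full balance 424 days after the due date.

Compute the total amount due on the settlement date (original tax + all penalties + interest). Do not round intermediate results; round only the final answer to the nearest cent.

Penalty periods: ⌈424/30⌉ = 15; penalty = 15 × 1.25% × kr 617,850.22 = kr 115,846.92…
Interest: kr 617,850.22 × ((1 + 0.000275)^424 − 1) = kr 617,850.22 × 0.12365186… = kr 76,398.3289…
Total = kr 617,850.22 + kr 115,846.9163… + kr 76,398.3289… = kr 810,095.47

kr 810,095.47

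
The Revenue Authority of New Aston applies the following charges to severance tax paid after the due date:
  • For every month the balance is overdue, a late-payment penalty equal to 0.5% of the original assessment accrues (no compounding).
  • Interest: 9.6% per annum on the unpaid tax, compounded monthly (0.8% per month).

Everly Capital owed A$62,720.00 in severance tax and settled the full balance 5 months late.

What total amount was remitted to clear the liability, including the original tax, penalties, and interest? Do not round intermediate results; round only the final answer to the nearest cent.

A$66,837.26

Late-payment penalty: 5 × 0.5% × A$62,720.00 = A$1,568.00
Interest: A$62,720.00 × ((1 + 0.008)^5 − 1) = A$62,720.00 × 0.0406451… = A$2,549.2632…
Total = A$62,720.00 + A$1,568.0000 + A$2,549.2632… = A$66,837.26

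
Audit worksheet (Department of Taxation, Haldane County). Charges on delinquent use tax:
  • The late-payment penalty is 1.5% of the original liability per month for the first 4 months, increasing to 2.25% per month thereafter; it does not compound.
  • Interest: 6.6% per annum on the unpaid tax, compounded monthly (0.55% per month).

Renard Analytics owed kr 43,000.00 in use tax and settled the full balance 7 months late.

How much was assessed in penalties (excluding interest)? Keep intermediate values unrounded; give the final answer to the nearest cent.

Penalty, months 1–4: 4 × 1.5% × kr 43,000.00 = kr 2,580.00
Penalty, months 5–7: 3 × 2.25% × kr 43,000.00 = kr 2,902.50
Total penalty = kr 2,580.00 + kr 2,902.50 = kr 5,482.50

kr 5,482.50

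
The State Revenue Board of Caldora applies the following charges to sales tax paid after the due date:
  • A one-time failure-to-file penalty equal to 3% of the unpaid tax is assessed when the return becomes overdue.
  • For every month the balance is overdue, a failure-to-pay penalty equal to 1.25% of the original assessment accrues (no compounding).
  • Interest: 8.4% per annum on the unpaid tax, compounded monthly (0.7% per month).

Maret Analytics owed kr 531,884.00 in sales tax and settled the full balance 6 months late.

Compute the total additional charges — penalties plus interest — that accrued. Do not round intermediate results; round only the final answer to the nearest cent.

kr 78,581.55

Failure-to-file penalty: 3% × kr 531,884.00 = kr 15,956.52
Failure-to-pay penalty: 6 × 1.25% × kr 531,884.00 = kr 39,891.30
Interest: kr 531,884.00 × ((1 + 0.007)^6 − 1) = kr 531,884.00 × 0.0427419… = kr 22,733.7307…
Penalties + interest = kr 55,847.8200 + kr 22,733.7307… = kr 78,581.55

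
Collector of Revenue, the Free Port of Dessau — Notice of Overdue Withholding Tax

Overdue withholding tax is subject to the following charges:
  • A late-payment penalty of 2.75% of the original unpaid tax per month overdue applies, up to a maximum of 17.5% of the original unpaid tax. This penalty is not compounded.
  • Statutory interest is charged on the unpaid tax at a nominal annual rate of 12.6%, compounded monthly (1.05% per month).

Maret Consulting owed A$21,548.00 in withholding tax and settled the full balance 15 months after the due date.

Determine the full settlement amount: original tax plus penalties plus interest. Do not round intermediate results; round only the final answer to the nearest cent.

Penalty (uncapped): 15 × 2.75% × A$21,548.00 = A$8,888.55; cap = 17.5% × A$21,548.00 = A$3,770.90 → penalty = A$3,770.90
Interest: A$21,548.00 × ((1 + 0.0105)^15 − 1) = A$21,548.00 × 0.1696200… = A$3,654.9707…
Total = A$21,548.00 + A$3,770.9000 + A$3,654.9707… = A$28,973.87

A$28,973.87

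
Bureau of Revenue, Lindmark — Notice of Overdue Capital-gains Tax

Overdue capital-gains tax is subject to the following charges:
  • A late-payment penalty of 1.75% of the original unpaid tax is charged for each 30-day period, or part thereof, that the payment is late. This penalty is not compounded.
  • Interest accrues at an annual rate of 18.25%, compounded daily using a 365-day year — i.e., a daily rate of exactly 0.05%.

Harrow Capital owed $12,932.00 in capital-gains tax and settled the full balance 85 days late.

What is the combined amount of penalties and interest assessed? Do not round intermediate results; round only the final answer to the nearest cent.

$1,240.24

Penalty periods: ⌈85/30⌉ = 3; penalty = 3 × 1.75% × $12,932.00 = $678.93
Interest: $12,932.00 × ((1 + 0.0005)^85 − 1) = $12,932.00 × 0.04340497… = $561.3131…
Penalties + interest = $678.9300 + $561.3131… = $1,240.24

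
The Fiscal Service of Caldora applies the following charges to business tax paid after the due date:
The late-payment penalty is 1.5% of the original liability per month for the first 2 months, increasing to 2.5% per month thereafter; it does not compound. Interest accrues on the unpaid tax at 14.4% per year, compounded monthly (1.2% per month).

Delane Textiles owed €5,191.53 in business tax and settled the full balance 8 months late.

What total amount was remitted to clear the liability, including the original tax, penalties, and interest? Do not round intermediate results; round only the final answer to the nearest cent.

Penalty, months 1–2: 2 × 1.5% × €5,191.53 = €155.75…
Penalty, months 3–8: 6 × 2.5% × €5,191.53 = €778.73…
Interest: €5,191.53 × ((1 + 0.012)^8 − 1) = €5,191.53 × 0.1001302… = €519.8291…
Total = €5,191.53 + €934.4754 + €519.8291… = €6,645.83

€6,645.83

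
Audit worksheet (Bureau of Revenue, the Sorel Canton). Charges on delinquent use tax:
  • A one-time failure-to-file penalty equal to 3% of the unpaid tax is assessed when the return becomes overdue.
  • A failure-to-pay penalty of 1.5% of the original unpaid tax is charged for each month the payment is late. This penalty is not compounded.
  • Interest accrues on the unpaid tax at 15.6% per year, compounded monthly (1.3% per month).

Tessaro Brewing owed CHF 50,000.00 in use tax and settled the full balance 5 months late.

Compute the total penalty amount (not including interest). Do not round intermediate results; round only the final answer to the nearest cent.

CHF 5,250.00

Failure-to-file penalty: 3% × CHF 50,000.00 = CHF 1,500.00
Failure-to-pay penalty: 5 × 1.5% × CHF 50,000.00 = CHF 3,750.00
Total penalty = CHF 1,500.00 + CHF 3,750.00 = CHF 5,250.00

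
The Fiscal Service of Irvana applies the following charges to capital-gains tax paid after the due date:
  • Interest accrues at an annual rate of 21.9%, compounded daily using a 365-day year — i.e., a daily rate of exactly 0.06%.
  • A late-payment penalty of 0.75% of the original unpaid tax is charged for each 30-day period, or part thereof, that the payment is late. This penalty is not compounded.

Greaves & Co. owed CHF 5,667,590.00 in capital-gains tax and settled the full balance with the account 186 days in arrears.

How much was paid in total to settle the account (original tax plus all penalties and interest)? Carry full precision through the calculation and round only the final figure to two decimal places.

CHF 6,634,073.51

Penalty periods: ⌈186/30⌉ = 7; penalty = 7 × 0.75% × CHF 5,667,590.00 = CHF 297,548.48…
Interest: CHF 5,667,590.00 × ((1 + 0.0006)^186 − 1) = CHF 5,667,590.00 × 0.11802813… = CHF 668,935.0364…
Total = CHF 5,667,590.00 + CHF 297,548.4750 + CHF 668,935.0364… = CHF 6,634,073.51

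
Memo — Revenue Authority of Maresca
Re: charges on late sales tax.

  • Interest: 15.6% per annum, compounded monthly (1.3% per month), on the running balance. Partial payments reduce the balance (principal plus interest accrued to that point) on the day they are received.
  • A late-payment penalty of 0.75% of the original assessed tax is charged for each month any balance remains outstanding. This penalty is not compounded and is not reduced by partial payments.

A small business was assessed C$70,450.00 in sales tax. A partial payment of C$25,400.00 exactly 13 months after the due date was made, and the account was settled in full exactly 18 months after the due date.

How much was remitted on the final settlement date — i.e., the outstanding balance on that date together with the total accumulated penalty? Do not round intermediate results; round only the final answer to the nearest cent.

C$71,305.88

Balance at month 13: C$70,450.0000 × (1 + 0.013)^13 = C$83,330.4615…
After C$25,400.00 payment: C$83,330.4615… − C$25,400.00 = C$57,930.4615…
Balance at month 18: C$57,930.4615… × (1 + 0.013)^5 = C$61,795.1250…
Penalty: 18 × 0.75% × C$70,450.00 = C$9,510.75
Final settlement = outstanding balance + penalty = C$61,795.1250… + C$9,510.75 = C$71,305.88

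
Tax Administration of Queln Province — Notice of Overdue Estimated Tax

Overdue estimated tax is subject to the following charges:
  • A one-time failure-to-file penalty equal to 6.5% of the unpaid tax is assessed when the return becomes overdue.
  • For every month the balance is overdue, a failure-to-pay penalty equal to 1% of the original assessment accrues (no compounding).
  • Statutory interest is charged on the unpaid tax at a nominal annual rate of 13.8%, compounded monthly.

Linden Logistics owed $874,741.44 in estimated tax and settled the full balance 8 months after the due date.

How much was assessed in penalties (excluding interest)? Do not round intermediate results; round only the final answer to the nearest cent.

Failure-to-file penalty: 6.5% × $874,741.44 = $56,858.19…
Failure-to-pay penalty = 1% × $874,741.44 × 8 mo = $69,979.32…
Total penalty = $56,858.19… + $69,979.32… = $126,837.51

$126,837.51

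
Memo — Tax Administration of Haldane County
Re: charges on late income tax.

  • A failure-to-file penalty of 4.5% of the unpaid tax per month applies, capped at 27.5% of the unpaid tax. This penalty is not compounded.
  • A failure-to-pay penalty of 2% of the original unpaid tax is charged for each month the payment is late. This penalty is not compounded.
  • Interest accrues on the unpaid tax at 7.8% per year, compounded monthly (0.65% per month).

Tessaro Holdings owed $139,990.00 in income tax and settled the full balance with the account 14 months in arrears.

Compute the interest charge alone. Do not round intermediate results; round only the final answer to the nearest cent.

Interest: $139,990.00 × ((1 + 0.0065)^14 − 1) = $139,990.00 × 0.0949465… = $13,291.5639…

$13,291.56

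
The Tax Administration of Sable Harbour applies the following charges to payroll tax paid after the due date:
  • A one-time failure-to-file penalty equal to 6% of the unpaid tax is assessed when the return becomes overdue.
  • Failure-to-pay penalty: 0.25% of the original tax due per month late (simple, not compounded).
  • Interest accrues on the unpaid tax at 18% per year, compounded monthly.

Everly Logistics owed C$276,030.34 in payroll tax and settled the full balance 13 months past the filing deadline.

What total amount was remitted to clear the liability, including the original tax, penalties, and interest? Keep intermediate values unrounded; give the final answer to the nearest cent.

C$360,510.10

Failure-to-file penalty: 6% × C$276,030.34 = C$16,561.82…
Failure-to-pay penalty = 0.25% × C$276,030.34 × 13 mo = C$8,970.99…
Interest (18%/yr ÷ 12 = 1.5%/month): C$276,030.34 × ((1 + 0.015)^13 − 1) = C$58,946.9537…
Total = C$276,030.34 + C$25,532.8065… + C$58,946.9537… = C$360,510.10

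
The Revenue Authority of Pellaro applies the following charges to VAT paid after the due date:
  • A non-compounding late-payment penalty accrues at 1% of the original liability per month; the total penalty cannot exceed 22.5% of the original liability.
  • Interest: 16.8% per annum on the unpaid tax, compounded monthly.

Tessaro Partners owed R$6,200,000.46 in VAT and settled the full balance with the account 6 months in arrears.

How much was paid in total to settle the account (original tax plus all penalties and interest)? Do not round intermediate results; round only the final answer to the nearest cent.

Penalty: 6 × 1% × R$6,200,000.46 = R$372,000.03… (below the 22.5% cap of R$1,395,000.10…)
Interest (16.8%/yr ÷ 12 = 1.4%/month): R$6,200,000.46 × ((1 + 0.014)^6 − 1) = R$539,371.8888…
Total = R$6,200,000.46 + R$372,000.0276 + R$539,371.8888… = R$7,111,372.38

R$7,111,372.38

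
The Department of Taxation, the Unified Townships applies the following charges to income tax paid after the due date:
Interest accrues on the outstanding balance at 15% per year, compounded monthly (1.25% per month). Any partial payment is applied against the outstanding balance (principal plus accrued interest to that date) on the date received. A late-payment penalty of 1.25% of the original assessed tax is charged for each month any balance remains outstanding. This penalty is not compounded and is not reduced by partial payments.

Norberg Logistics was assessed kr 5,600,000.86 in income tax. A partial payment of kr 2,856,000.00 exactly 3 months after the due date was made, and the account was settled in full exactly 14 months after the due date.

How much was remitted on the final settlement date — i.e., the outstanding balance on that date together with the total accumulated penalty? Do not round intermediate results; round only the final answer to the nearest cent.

Balance at month 3: kr 5,600,000.8600 × (1 + 0.0125)^3 = kr 5,812,636.8302…
After kr 2,856,000.00 payment: kr 5,812,636.8302… − kr 2,856,000.00 = kr 2,956,636.8302…
Balance at month 14: kr 2,956,636.8302… × (1 + 0.0125)^11 = kr 3,389,560.0572…
Penalty: 14 × 1.25% × kr 5,600,000.86 = kr 980,000.15…
Final settlement = outstanding balance + penalty = kr 3,389,560.0572… + kr 980,000.15… = kr 4,369,560.21

kr 4,369,560.21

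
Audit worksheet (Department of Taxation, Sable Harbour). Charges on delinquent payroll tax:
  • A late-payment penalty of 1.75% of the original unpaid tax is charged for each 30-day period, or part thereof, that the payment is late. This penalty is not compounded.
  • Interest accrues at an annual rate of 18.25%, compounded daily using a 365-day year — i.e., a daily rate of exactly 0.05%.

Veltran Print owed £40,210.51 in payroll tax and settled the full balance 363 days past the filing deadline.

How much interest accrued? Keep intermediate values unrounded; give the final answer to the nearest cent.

£8,000.29

Interest: £40,210.51 × ((1 + 0.0005)^363 − 1) = £40,210.51 × 0.19896015… = £8,000.2891…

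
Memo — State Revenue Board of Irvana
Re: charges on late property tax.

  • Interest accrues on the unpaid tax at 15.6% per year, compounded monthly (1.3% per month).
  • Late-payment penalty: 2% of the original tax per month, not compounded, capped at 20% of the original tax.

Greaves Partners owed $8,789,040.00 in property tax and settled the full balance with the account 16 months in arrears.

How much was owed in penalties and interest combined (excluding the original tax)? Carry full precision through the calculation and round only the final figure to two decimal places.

$3,775,454.85

Penalty (uncapped): 16 × 2% × $8,789,040.00 = $2,812,492.80; cap = 20% × $8,789,040.00 = $1,757,808.00 → penalty = $1,757,808.00
Interest: $8,789,040.00 × ((1 + 0.013)^16 − 1) = $8,789,040.00 × 0.2295640… = $2,017,646.8464…
Penalties + interest = $1,757,808.0000 + $2,017,646.8464… = $3,775,454.85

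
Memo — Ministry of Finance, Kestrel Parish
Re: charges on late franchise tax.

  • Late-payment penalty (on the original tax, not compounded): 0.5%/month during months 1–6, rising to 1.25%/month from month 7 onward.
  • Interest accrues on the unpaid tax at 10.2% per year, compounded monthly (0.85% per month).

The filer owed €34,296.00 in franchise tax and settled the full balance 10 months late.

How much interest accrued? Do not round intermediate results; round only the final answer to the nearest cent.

€3,029.23

Interest: €34,296.00 × ((1 + 0.0085)^10 − 1) = €34,296.00 × 0.0883261… = €3,029.2303…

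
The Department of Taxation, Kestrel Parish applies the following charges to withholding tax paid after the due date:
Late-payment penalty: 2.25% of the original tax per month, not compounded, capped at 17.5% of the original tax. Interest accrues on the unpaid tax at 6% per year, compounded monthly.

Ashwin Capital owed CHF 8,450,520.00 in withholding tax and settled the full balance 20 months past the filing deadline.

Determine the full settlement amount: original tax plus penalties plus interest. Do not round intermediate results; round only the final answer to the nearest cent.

CHF 10,815,783.17

Penalty (uncapped): 20 × 2.25% × CHF 8,450,520.00 = CHF 3,802,734.00; cap = 17.5% × CHF 8,450,520.00 = CHF 1,478,841.00 → penalty = CHF 1,478,841.00
Interest (6%/yr ÷ 12 = 0.5%/month): CHF 8,450,520.00 × ((1 + 0.005)^20 − 1) = CHF 886,422.1729…
Total = CHF 8,450,520.00 + CHF 1,478,841.0000 + CHF 886,422.1729… = CHF 10,815,783.17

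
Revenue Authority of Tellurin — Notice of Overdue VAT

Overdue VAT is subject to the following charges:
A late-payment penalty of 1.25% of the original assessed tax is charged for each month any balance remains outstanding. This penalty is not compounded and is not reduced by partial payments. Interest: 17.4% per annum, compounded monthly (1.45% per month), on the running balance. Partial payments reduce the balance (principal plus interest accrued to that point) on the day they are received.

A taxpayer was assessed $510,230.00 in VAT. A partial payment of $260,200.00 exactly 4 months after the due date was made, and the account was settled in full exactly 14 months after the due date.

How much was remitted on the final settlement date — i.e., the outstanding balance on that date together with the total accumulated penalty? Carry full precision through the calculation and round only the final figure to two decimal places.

$412,960.03

Balance at month 4: $510,230.0000 × (1 + 0.0145)^4 = $540,473.2397…
After $260,200.00 payment: $540,473.2397… − $260,200.00 = $280,273.2397…
Balance at month 14: $280,273.2397… × (1 + 0.0145)^10 = $323,669.7760…
Penalty: 14 × 1.25% × $510,230.00 = $89,290.25
Final settlement = outstanding balance + penalty = $323,669.7760… + $89,290.25 = $412,960.03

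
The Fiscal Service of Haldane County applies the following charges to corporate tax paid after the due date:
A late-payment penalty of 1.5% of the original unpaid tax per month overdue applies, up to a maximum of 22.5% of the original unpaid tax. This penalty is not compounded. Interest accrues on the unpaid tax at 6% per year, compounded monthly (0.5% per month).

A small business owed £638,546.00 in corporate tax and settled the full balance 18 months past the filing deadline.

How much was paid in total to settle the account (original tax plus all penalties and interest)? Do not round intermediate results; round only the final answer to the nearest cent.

Penalty (uncapped): 18 × 1.5% × £638,546.00 = £172,407.42; cap = 22.5% × £638,546.00 = £143,672.85 → penalty = £143,672.85
Interest: £638,546.00 × ((1 + 0.005)^18 − 1) = £638,546.00 × 0.0939289… = £59,977.9486…
Total = £638,546.00 + £143,672.8500 + £59,977.9486… = £842,196.80

£842,196.80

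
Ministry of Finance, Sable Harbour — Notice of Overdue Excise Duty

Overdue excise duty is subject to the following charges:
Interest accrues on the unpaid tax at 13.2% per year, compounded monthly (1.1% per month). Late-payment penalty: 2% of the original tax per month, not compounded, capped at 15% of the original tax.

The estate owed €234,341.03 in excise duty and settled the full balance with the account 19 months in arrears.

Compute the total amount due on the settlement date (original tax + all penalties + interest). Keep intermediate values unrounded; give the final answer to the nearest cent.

Penalty (uncapped): 19 × 2% × €234,341.03 = €89,049.59…; cap = 15% × €234,341.03 = €35,151.15… → penalty = €35,151.15…
Interest: €234,341.03 × ((1 + 0.011)^19 − 1) = €234,341.03 × 0.2310394… = €54,142.0131…
Total = €234,341.03 + €35,151.1545 + €54,142.0131… = €323,634.20

€323,634.20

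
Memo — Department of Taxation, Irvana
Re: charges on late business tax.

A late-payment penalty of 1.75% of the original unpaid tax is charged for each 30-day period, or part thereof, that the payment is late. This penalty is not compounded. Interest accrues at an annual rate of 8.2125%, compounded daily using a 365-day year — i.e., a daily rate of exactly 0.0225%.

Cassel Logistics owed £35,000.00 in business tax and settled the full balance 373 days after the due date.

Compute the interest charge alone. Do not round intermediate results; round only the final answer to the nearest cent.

£3,063.80

Interest: £35,000.00 × ((1 + 0.000225)^373 − 1) = £35,000.00 × 0.08753706… = £3,063.7970…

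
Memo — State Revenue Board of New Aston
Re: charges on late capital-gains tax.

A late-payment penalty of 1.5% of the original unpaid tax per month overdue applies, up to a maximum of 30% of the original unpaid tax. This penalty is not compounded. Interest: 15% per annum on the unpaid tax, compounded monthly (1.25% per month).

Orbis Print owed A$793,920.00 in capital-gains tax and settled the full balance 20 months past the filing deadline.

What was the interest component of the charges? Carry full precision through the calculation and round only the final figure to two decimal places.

A$223,915.00

Interest: A$793,920.00 × ((1 + 0.0125)^20 − 1) = A$793,920.00 × 0.2820372… = A$223,914.9990…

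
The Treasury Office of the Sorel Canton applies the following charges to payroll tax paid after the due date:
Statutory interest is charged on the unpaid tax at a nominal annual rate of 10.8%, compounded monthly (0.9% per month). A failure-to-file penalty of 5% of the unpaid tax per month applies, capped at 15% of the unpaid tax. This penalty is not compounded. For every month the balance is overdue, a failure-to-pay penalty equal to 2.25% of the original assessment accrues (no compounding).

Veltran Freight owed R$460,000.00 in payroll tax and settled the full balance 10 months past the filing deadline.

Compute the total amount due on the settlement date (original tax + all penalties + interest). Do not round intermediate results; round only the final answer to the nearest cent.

Failure-to-file: 10 × 5% × R$460,000.00 = R$230,000.00, capped at 15% × R$460,000.00 = R$69,000.00
Failure-to-pay penalty: 10 × 2.25% × R$460,000.00 = R$103,500.00
Interest: R$460,000.00 × ((1 + 0.009)^10 − 1) = R$460,000.00 × 0.0937339… = R$43,117.5815…
Total = R$460,000.00 + R$172,500.0000 + R$43,117.5815… = R$675,617.58

R$675,617.58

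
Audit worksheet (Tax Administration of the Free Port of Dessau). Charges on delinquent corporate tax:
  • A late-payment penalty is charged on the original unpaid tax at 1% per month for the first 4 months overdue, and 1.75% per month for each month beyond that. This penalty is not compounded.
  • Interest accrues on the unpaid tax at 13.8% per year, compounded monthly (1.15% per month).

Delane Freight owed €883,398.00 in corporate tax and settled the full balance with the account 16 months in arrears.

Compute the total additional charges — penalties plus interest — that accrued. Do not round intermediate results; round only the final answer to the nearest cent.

Penalty, months 1–4: 4 × 1% × €883,398.00 = €35,335.92
Penalty, months 5–16: 12 × 1.75% × €883,398.00 = €185,513.58
Interest: €883,398.00 × ((1 + 0.0115)^16 − 1) = €883,398.00 × 0.2007544… = €177,346.0525…
Penalties + interest = €220,849.5000 + €177,346.0525… = €398,195.55

€398,195.55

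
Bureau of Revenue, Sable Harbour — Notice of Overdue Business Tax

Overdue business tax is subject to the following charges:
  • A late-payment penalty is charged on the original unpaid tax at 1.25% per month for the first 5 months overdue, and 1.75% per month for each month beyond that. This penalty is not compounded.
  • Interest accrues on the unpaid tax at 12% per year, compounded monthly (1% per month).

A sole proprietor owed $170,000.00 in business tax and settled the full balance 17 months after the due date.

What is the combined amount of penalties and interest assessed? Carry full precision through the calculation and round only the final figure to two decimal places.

Penalty, months 1–5: 5 × 1.25% × $170,000.00 = $10,625.00
Penalty, months 6–17: 12 × 1.75% × $170,000.00 = $35,700.00
Interest: $170,000.00 × ((1 + 0.01)^17 − 1) = $170,000.00 × 0.1843044… = $31,331.7533…
Penalties + interest = $46,325.0000 + $31,331.7533… = $77,656.75

$77,656.75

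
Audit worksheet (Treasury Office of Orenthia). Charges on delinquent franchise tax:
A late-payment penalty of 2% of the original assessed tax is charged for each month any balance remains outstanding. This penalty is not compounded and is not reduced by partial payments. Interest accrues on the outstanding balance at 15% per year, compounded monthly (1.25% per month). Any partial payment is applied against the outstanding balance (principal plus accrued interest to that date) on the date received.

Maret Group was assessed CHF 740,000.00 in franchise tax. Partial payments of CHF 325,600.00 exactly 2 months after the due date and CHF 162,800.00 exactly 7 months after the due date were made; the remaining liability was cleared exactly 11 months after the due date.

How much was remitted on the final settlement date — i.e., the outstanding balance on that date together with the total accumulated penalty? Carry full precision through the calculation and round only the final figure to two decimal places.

CHF 475,944.09

Balance at month 2: CHF 740,000.0000 × (1 + 0.0125)^2 = CHF 758,615.6250
After CHF 325,600.00 payment: CHF 758,615.6250 − CHF 325,600.00 = CHF 433,015.6250
Balance at month 7: CHF 433,015.6250 × (1 + 0.0125)^5 = CHF 460,764.1988…
After CHF 162,800.00 payment: CHF 460,764.1988… − CHF 162,800.00 = CHF 297,964.1988…
Balance at month 11: CHF 297,964.1988… × (1 + 0.0125)^4 = CHF 313,144.0853…
Penalty: 11 × 2% × CHF 740,000.00 = CHF 162,800.00
Final settlement = outstanding balance + penalty = CHF 313,144.0853… + CHF 162,800.00 = CHF 475,944.09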